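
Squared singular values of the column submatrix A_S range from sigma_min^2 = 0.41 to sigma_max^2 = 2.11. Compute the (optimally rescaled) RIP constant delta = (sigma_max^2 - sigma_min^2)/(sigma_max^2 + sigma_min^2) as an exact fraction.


lambda_max - lambda_min = 2.11 - 0.41 = 1.70.
lambda_max + lambda_min = 2.11 + 0.41 = 2.52.
delta = 1.70/2.52 = 170/252 = 85/126.

85/126


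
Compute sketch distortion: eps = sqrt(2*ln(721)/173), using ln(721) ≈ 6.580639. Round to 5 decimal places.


ln(721) ≈ 6.580639.
2*ln(N)/m ≈ 2*6.580639/173 ≈ 0.07607675.
eps = sqrt(0.07607675) ≈ 0.2758201 ≈ 0.27582.

0.27582


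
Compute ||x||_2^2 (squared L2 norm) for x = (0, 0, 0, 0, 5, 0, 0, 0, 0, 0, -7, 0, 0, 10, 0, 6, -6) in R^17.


Non-zero entries: [(4, 5), (10, -7), (13, 10), (15, 6), (16, -6)]
Squares: [25, 49, 100, 36, 36]
||x||_2^2 = sum = 246.

246


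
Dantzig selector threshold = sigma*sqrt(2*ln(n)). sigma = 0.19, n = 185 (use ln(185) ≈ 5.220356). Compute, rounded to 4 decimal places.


ln(185) ≈ 5.220356.
2*ln(n) ≈ 10.440712.
sqrt(2*ln(n)) ≈ sqrt(10.440712) ≈ 3.231209.
threshold ≈ 0.19*3.231209 = 0.61392971 ≈ 0.6139.

0.6139


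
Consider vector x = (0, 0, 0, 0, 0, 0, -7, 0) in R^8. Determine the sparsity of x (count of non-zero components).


Non-zero positions: [6].
Sparsity = 1.

1


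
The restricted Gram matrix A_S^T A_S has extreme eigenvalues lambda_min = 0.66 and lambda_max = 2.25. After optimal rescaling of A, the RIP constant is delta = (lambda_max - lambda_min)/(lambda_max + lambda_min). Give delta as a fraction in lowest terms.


lambda_max - lambda_min = 2.25 - 0.66 = 1.59.
lambda_max + lambda_min = 2.25 + 0.66 = 2.91.
delta = 1.59/2.91 = 159/291 = 53/97.

53/97


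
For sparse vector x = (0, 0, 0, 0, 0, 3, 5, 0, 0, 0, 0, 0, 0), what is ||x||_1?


Non-zero entries: [(5, 3), (6, 5)]
Absolute values: [3, 5]
||x||_1 = sum = 8.

8


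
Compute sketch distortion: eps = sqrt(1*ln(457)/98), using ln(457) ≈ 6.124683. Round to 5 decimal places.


ln(457) ≈ 6.124683.
1*ln(N)/m ≈ 1*6.124683/98 ≈ 0.06249677.
eps = sqrt(0.06249677) ≈ 0.2499935 ≈ 0.24999.

0.24999


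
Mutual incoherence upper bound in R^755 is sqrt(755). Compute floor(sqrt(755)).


27^2 = 729 <= 755 < 784 = 28^2, so 27 <= sqrt(755) < 28.
floor(sqrt(755)) = 27.

27


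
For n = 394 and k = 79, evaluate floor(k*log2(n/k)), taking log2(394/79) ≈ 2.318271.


log2(n/k) = log2(394/79) ≈ 2.318271.
k*log2(n/k) ≈ 79*2.318271 = 183.143409.
floor(183.143409) = 183.

183


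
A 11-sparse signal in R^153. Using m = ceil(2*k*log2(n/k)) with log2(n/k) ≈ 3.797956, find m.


log2(n/k) = log2(153/11) ≈ 3.797956.
2*k*log2(n/k) ≈ 2*11*3.797956 = 83.555032.
m = ceil(83.555032) = 84.

84


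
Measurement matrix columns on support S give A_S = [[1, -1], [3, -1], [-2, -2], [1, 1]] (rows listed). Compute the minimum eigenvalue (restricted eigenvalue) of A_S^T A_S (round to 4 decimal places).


A_S^T A_S = [[15, 1], [1, 7]].
trace = 22.
det = 104.
disc = trace^2 - 4*det = 484 - 4*104 = 68.
sqrt(68) ≈ 8.246211.
lam_min = (22 - sqrt(68))/2 ≈ (22 - 8.246211)/2 = 6.8768945 ≈ 6.8769.

6.8769


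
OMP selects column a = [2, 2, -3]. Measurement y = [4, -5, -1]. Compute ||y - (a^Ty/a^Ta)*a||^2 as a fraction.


a^T a = 17.
a^T y = 1.
coeff = 1/17 = 1/17.
||r||^2 = 713/17.

713/17


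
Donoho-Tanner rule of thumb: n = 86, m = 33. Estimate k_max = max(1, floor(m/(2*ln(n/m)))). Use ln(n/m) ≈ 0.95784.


n/m = 86/33.
ln(n/m) ≈ 0.95784.
2*ln(n/m) ≈ 1.91568.
m/(2*ln(n/m)) ≈ 33/1.91568 ≈ 17.2263.
floor = 17.
k_max = max(1, 17) = 17.

17


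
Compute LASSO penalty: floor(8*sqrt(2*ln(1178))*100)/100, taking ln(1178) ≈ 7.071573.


ln(1178) ≈ 7.071573.
2*ln(n) ≈ 14.143146.
sqrt(2*ln(n)) ≈ sqrt(14.143146) ≈ 3.760737.
lambda ≈ 8*3.760737 = 30.085896.
floor(lambda*100)/100 = 30.08.

30.08


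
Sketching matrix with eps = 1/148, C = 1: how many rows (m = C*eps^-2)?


1/eps = 148.
(1/eps)^2 = 21904.
m = 1*21904 = 21904.

21904


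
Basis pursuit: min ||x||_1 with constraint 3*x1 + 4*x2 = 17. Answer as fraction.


Axis intercepts:
  x1 = 17/3, x2 = 0: L1 = 17/3
  x1 = 0, x2 = 17/4: L1 = 17/4
x* = (0, 17/4)
||x*||_1 = 17/4.

17/4


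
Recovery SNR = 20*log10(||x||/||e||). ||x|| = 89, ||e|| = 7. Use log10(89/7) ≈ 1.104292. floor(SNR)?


||x||/||e|| = 89/7.
log10(89/7) ≈ 1.104292.
20*log10(||x||/||e||) ≈ 20*1.104292 = 22.08584.
floor(22.08584) = 22.

22


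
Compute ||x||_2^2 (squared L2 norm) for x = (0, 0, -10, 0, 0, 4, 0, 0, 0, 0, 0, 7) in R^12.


Non-zero entries: [(2, -10), (5, 4), (11, 7)]
Squares: [100, 16, 49]
||x||_2^2 = sum = 165.

165


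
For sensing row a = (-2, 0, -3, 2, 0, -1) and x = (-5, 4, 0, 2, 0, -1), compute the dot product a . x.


Non-zero terms: ['-2*-5', '0*4', '2*2', '-1*-1']
Products: [10, 0, 4, 1]
y = sum = 15.

15


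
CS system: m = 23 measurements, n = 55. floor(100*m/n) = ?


100*m/n = 100*23/55 ≈ 41.8182.
floor = 41.

41


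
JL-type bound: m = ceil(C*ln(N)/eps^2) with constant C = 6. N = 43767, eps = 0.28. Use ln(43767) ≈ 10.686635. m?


ln(43767) ≈ 10.686635.
eps^2 = 0.28^2 = 0.0784.
C*ln(N)/eps^2 ≈ 6*10.686635/0.0784 ≈ 817.8547.
m = ceil(817.8547) = 818.

818


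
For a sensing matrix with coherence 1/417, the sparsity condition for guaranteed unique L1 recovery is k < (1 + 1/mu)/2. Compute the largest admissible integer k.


1/mu = 417.
1 + 1/mu = 418.
(1 + 1/mu)/2 = 209 is an integer and the inequality is strict, so k_max = 209 - 1 = 208.

208


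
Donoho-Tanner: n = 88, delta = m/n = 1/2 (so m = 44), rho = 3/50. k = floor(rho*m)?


m = 1/2*88 = 44.
rho = 3/50.
rho*m = 3/50*44 = 2.64.
k = floor(2.64) = 2.

2


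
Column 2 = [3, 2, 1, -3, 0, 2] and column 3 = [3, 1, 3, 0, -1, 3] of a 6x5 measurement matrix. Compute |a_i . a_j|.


Inner product: 3*3 + 2*1 + 1*3 + -3*0 + 0*-1 + 2*3
Products: [9, 2, 3, 0, 0, 6]
Sum = 20.
|dot| = 20.

20


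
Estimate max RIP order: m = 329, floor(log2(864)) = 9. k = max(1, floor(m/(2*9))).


floor(log2(864)) = 9.
2*9 = 18.
m/(2*floor(log2(n))) = 329/18 ≈ 18.2778.
floor = 18.
k = max(1, 18) = 18.

18


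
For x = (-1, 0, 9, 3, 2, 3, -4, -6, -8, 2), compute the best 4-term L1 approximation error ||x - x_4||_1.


Sorted |x_i| descending: [9, 8, 6, 4, 3, 3, 2, 2, 1, 0]
Keep top 4: [9, 8, 6, 4]
Tail entries: [3, 3, 2, 2, 1, 0]
L1 error = sum of tail = 11.

11


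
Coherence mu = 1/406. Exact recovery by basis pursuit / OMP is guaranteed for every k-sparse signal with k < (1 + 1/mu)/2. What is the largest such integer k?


1/mu = 406.
1 + 1/mu = 407.
(1 + 1/mu)/2 = 203.5 is not an integer, so k_max = floor(203.5) = 203.

203


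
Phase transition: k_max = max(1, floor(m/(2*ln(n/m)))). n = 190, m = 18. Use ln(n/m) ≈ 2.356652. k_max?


n/m = 190/18 = 95/9.
ln(n/m) ≈ 2.356652.
2*ln(n/m) ≈ 4.713304.
m/(2*ln(n/m)) ≈ 18/4.713304 ≈ 3.819.
floor = 3.
k_max = max(1, 3) = 3.

3


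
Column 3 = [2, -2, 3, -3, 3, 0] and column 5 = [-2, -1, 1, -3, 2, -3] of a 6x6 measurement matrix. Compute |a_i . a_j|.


Inner product: 2*-2 + -2*-1 + 3*1 + -3*-3 + 3*2 + 0*-3
Products: [-4, 2, 3, 9, 6, 0]
Sum = 16.
|dot| = 16.

16


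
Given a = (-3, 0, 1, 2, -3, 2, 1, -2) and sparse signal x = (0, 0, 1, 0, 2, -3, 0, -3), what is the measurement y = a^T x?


Non-zero terms: ['1*1', '-3*2', '2*-3', '-2*-3']
Products: [1, -6, -6, 6]
y = sum = -5.

-5


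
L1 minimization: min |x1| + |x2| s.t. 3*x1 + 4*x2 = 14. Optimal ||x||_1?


Axis intercepts:
  x1 = 14/3, x2 = 0: L1 = 14/3
  x1 = 0, x2 = 7/2: L1 = 7/2
x* = (0, 7/2)
||x*||_1 = 7/2.

7/2


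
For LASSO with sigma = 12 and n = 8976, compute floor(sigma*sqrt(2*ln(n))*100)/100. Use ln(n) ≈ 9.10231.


ln(8976) ≈ 9.10231.
2*ln(n) ≈ 18.20462.
sqrt(2*ln(n)) ≈ sqrt(18.20462) ≈ 4.266687.
lambda ≈ 12*4.266687 = 51.200244.
floor(lambda*100)/100 = 51.20.

51.20


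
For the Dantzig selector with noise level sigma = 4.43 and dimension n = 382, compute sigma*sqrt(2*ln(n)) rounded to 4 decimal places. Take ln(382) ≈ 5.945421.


ln(382) ≈ 5.945421.
2*ln(n) ≈ 11.890842.
sqrt(2*ln(n)) ≈ sqrt(11.890842) ≈ 3.44831.
threshold ≈ 4.43*3.44831 = 15.2760133 ≈ 15.2760.

15.2760


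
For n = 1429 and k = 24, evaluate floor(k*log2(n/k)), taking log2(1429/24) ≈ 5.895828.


log2(n/k) = log2(1429/24) ≈ 5.895828.
k*log2(n/k) ≈ 24*5.895828 = 141.499872.
floor(141.499872) = 141.

141


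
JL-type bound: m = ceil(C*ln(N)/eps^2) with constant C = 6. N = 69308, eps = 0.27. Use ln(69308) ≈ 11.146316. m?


ln(69308) ≈ 11.146316.
eps^2 = 0.27^2 = 0.0729.
C*ln(N)/eps^2 ≈ 6*11.146316/0.0729 ≈ 917.3923.
m = ceil(917.3923) = 918.

918


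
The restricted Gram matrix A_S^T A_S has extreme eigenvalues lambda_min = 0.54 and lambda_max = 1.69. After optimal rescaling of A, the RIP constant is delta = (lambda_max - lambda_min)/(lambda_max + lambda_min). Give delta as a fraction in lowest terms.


lambda_max - lambda_min = 1.69 - 0.54 = 1.15.
lambda_max + lambda_min = 1.69 + 0.54 = 2.23.
delta = 1.15/2.23 = 115/223.

115/223


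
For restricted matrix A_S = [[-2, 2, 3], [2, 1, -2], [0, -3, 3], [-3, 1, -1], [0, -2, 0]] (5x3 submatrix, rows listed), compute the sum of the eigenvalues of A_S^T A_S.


Sum of eigenvalues of A_S^T A_S = trace(A_S^T A_S) = sum of squared column norms of A_S.
A_S^T A_S diagonal: [17, 19, 23].
trace = 17 + 19 + 23 = 59.

59


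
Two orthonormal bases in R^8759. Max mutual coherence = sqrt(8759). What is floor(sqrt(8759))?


93^2 = 8649 <= 8759 < 8836 = 94^2, so 93 <= sqrt(8759) < 94.
floor(sqrt(8759)) = 93.

93


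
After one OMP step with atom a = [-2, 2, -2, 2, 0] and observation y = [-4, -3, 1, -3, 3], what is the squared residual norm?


a^T a = 16.
a^T y = -6.
coeff = -6/16 = -3/8.
||r||^2 = 167/4.

167/4


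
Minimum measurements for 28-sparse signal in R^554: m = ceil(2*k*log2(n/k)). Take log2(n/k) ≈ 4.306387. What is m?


log2(n/k) = log2(554/28) ≈ 4.306387.
2*k*log2(n/k) ≈ 2*28*4.306387 = 241.157672.
m = ceil(241.157672) = 242.

242


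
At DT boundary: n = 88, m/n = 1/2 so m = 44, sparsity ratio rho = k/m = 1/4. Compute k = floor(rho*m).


m = 1/2*88 = 44.
rho = 1/4.
rho*m = 1/4*44 = 11.
k = floor(11) = 11.

11


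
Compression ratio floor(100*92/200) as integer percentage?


100*m/n = 100*92/200 ≈ 46.0.
floor = 46.

46


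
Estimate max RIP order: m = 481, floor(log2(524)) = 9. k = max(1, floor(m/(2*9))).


floor(log2(524)) = 9.
2*9 = 18.
m/(2*floor(log2(n))) = 481/18 ≈ 26.7222.
floor = 26.
k = max(1, 26) = 26.

26


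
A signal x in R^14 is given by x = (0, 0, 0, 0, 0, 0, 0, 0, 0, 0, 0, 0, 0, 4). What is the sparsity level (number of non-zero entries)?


Non-zero positions: [13].
Sparsity = 1.

1


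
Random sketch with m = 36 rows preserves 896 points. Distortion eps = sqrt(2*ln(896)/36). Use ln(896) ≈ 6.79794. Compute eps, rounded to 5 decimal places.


ln(896) ≈ 6.79794.
2*ln(N)/m ≈ 2*6.79794/36 ≈ 0.37766333.
eps = sqrt(0.37766333) ≈ 0.6145432 ≈ 0.61454.

0.61454


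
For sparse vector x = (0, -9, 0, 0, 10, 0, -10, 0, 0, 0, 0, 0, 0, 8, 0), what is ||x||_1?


Non-zero entries: [(1, -9), (4, 10), (6, -10), (13, 8)]
Absolute values: [9, 10, 10, 8]
||x||_1 = sum = 37.

37


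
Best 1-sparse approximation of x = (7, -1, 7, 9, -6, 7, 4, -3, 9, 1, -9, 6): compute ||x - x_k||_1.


Sorted |x_i| descending: [9, 9, 9, 7, 7, 7, 6, 6, 4, 3, 1, 1]
Keep top 1: [9]
Tail entries: [9, 9, 7, 7, 7, 6, 6, 4, 3, 1, 1]
L1 error = sum of tail = 60.

60


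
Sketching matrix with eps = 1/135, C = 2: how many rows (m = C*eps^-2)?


1/eps = 135.
(1/eps)^2 = 18225.
m = 2*18225 = 36450.

36450


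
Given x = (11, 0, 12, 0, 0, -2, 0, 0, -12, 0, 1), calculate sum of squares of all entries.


Non-zero entries: [(0, 11), (2, 12), (5, -2), (8, -12), (10, 1)]
Squares: [121, 144, 4, 144, 1]
||x||_2^2 = sum = 414.

414


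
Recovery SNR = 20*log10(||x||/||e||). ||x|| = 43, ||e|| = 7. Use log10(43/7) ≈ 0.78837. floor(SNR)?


||x||/||e|| = 43/7.
log10(43/7) ≈ 0.78837.
20*log10(||x||/||e||) ≈ 20*0.78837 = 15.7674.
floor(15.7674) = 15.

15


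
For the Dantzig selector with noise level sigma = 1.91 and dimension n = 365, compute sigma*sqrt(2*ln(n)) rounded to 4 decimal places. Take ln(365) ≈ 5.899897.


ln(365) ≈ 5.899897.
2*ln(n) ≈ 11.799794.
sqrt(2*ln(n)) ≈ sqrt(11.799794) ≈ 3.435083.
threshold ≈ 1.91*3.435083 = 6.56100853 ≈ 6.5610.

6.5610


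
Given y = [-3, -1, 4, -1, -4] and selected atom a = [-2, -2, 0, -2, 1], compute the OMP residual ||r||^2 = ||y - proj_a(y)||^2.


a^T a = 13.
a^T y = 6.
coeff = 6/13 = 6/13.
||r||^2 = 523/13.

523/13


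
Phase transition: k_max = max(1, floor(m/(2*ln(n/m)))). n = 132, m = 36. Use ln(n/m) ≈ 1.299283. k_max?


n/m = 132/36 = 11/3.
ln(n/m) ≈ 1.299283.
2*ln(n/m) ≈ 2.598566.
m/(2*ln(n/m)) ≈ 36/2.598566 ≈ 13.8538.
floor = 13.
k_max = max(1, 13) = 13.

13


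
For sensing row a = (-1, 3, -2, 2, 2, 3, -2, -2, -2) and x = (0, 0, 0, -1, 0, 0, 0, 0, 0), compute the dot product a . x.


Non-zero terms: ['2*-1']
Products: [-2]
y = sum = -2.

-2


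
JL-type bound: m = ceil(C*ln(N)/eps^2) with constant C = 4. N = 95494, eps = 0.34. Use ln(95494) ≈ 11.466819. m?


ln(95494) ≈ 11.466819.
eps^2 = 0.34^2 = 0.1156.
C*ln(N)/eps^2 ≈ 4*11.466819/0.1156 ≈ 396.7757.
m = ceil(396.7757) = 397.

397


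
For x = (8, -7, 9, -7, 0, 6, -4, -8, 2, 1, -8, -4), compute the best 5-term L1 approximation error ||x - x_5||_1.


Sorted |x_i| descending: [9, 8, 8, 8, 7, 7, 6, 4, 4, 2, 1, 0]
Keep top 5: [9, 8, 8, 8, 7]
Tail entries: [7, 6, 4, 4, 2, 1, 0]
L1 error = sum of tail = 24.

24


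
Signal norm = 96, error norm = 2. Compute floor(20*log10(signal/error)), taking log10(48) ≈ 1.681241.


||x||/||e|| = 96/2 = 48.
log10(48) ≈ 1.681241.
20*log10(||x||/||e||) ≈ 20*1.681241 = 33.62482.
floor(33.62482) = 33.

33


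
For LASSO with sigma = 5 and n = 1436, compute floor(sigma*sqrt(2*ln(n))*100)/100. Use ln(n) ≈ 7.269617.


ln(1436) ≈ 7.269617.
2*ln(n) ≈ 14.539234.
sqrt(2*ln(n)) ≈ sqrt(14.539234) ≈ 3.813035.
lambda ≈ 5*3.813035 = 19.065175.
floor(lambda*100)/100 = 19.06.

19.06


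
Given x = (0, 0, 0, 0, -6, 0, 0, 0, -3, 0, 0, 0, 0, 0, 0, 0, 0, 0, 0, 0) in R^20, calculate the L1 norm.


Non-zero entries: [(4, -6), (8, -3)]
Absolute values: [6, 3]
||x||_1 = sum = 9.

9


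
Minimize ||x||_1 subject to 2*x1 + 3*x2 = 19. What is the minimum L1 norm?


Axis intercepts:
  x1 = 19/2, x2 = 0: L1 = 19/2
  x1 = 0, x2 = 19/3: L1 = 19/3
x* = (0, 19/3)
||x*||_1 = 19/3.

19/3


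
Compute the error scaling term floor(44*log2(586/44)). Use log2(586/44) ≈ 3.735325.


log2(n/k) = log2(586/44) ≈ 3.735325.
k*log2(n/k) ≈ 44*3.735325 = 164.3543.
floor(164.3543) = 164.

164


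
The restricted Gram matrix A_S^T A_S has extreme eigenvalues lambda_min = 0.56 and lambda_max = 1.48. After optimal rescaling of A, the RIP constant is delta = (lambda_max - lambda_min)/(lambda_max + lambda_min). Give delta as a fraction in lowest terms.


lambda_max - lambda_min = 1.48 - 0.56 = 0.92.
lambda_max + lambda_min = 1.48 + 0.56 = 2.04.
delta = 0.92/2.04 = 92/204 = 23/51.

23/51


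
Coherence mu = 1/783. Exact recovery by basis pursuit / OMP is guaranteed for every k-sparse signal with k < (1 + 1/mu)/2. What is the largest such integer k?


1/mu = 783.
1 + 1/mu = 784.
(1 + 1/mu)/2 = 392 is an integer and the inequality is strict, so k_max = 392 - 1 = 391.

391


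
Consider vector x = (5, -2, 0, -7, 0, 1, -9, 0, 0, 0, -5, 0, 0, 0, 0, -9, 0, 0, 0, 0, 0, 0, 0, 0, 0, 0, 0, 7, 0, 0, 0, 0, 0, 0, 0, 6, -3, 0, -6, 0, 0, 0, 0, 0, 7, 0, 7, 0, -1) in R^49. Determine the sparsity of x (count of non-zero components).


Non-zero positions: [0, 1, 3, 5, 6, 10, 15, 27, 35, 36, 38, 44, 46, 48].
Sparsity = 14.

14


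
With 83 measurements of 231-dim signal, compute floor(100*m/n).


100*m/n = 100*83/231 ≈ 35.9307.
floor = 35.

35


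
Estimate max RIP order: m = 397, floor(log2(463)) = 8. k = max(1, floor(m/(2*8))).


floor(log2(463)) = 8.
2*8 = 16.
m/(2*floor(log2(n))) = 397/16 ≈ 24.8125.
floor = 24.
k = max(1, 24) = 24.

24


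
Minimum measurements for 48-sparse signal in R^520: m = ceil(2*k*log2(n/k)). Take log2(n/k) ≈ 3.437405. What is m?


log2(n/k) = log2(520/48) ≈ 3.437405.
2*k*log2(n/k) ≈ 2*48*3.437405 = 329.99088.
m = ceil(329.99088) = 330.

330


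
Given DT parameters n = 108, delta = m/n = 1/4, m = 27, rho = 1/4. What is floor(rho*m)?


m = 1/4*108 = 27.
rho = 1/4.
rho*m = 1/4*27 = 6.75.
k = floor(6.75) = 6.

6


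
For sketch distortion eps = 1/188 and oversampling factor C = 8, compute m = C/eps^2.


1/eps = 188.
(1/eps)^2 = 35344.
m = 8*35344 = 282752.

282752


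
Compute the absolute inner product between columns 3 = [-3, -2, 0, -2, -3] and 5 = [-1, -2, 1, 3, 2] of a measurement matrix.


Inner product: -3*-1 + -2*-2 + 0*1 + -2*3 + -3*2
Products: [3, 4, 0, -6, -6]
Sum = -5.
|dot| = 5.

5


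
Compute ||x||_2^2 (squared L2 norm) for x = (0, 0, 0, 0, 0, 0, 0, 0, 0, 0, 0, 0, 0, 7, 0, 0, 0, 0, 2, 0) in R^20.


Non-zero entries: [(13, 7), (18, 2)]
Squares: [49, 4]
||x||_2^2 = sum = 53.

53


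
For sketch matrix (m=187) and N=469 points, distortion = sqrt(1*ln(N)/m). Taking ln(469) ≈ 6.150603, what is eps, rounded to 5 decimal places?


ln(469) ≈ 6.150603.
1*ln(N)/m ≈ 1*6.150603/187 ≈ 0.03289093.
eps = sqrt(0.03289093) ≈ 0.1813586 ≈ 0.18136.

0.18136


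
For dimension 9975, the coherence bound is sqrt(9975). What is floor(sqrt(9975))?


99^2 = 9801 <= 9975 < 10000 = 100^2, so 99 <= sqrt(9975) < 100.
floor(sqrt(9975)) = 99.

99


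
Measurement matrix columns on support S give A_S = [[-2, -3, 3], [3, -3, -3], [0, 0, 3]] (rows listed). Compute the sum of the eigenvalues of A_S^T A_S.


Sum of eigenvalues of A_S^T A_S = trace(A_S^T A_S) = sum of squared column norms of A_S.
A_S^T A_S diagonal: [13, 18, 27].
trace = 13 + 18 + 27 = 58.

58


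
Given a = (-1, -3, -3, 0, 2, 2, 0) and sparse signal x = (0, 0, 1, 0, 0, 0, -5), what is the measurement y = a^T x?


Non-zero terms: ['-3*1', '0*-5']
Products: [-3, 0]
y = sum = -3.

-3


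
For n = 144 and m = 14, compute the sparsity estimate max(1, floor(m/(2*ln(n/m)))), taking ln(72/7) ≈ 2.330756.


n/m = 144/14 = 72/7.
ln(n/m) ≈ 2.330756.
2*ln(n/m) ≈ 4.661512.
m/(2*ln(n/m)) ≈ 14/4.661512 ≈ 3.0033.
floor = 3.
k_max = max(1, 3) = 3.

3


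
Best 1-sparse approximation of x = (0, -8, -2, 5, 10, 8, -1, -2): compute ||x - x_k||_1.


Sorted |x_i| descending: [10, 8, 8, 5, 2, 2, 1, 0]
Keep top 1: [10]
Tail entries: [8, 8, 5, 2, 2, 1, 0]
L1 error = sum of tail = 26.

26


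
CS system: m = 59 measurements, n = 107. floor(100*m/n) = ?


100*m/n = 100*59/107 ≈ 55.1402.
floor = 55.

55


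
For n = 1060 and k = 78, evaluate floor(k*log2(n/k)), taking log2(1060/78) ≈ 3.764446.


log2(n/k) = log2(1060/78) ≈ 3.764446.
k*log2(n/k) ≈ 78*3.764446 = 293.626788.
floor(293.626788) = 293.

293


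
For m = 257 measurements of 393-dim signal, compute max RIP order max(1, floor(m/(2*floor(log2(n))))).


floor(log2(393)) = 8.
2*8 = 16.
m/(2*floor(log2(n))) = 257/16 ≈ 16.0625.
floor = 16.
k = max(1, 16) = 16.

16


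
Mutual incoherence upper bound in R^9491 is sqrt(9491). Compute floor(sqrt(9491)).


97^2 = 9409 <= 9491 < 9604 = 98^2, so 97 <= sqrt(9491) < 98.
floor(sqrt(9491)) = 97.

97


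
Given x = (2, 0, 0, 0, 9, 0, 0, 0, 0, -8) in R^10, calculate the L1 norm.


Non-zero entries: [(0, 2), (4, 9), (9, -8)]
Absolute values: [2, 9, 8]
||x||_1 = sum = 19.

19


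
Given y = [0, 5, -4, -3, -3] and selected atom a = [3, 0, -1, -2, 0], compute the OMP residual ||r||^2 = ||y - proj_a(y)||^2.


a^T a = 14.
a^T y = 10.
coeff = 10/14 = 5/7.
||r||^2 = 363/7.

363/7


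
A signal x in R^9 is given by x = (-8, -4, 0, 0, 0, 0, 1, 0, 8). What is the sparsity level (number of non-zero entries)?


Non-zero positions: [0, 1, 6, 8].
Sparsity = 4.

4


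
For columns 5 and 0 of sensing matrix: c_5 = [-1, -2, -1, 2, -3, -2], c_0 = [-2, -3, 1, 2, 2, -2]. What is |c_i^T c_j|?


Inner product: -1*-2 + -2*-3 + -1*1 + 2*2 + -3*2 + -2*-2
Products: [2, 6, -1, 4, -6, 4]
Sum = 9.
|dot| = 9.

9


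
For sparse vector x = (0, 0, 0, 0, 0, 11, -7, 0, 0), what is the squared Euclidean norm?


Non-zero entries: [(5, 11), (6, -7)]
Squares: [121, 49]
||x||_2^2 = sum = 170.

170


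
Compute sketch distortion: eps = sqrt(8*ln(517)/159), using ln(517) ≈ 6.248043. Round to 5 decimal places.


ln(517) ≈ 6.248043.
8*ln(N)/m ≈ 8*6.248043/159 ≈ 0.31436694.
eps = sqrt(0.31436694) ≈ 0.5606843 ≈ 0.56068.

0.56068


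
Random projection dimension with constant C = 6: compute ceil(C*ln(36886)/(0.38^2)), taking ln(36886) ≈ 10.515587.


ln(36886) ≈ 10.515587.
eps^2 = 0.38^2 = 0.1444.
C*ln(N)/eps^2 ≈ 6*10.515587/0.1444 ≈ 436.9357.
m = ceil(436.9357) = 437.

437


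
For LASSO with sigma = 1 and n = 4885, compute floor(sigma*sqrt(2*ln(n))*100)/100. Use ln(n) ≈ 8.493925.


ln(4885) ≈ 8.493925.
2*ln(n) ≈ 16.98785.
sqrt(2*ln(n)) ≈ sqrt(16.98785) ≈ 4.121632.
lambda ≈ 1*4.121632 = 4.121632.
floor(lambda*100)/100 = 4.12.

4.12


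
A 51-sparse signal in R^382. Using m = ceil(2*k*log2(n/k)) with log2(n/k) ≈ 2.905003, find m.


log2(n/k) = log2(382/51) ≈ 2.905003.
2*k*log2(n/k) ≈ 2*51*2.905003 = 296.310306.
m = ceil(296.310306) = 297.

297


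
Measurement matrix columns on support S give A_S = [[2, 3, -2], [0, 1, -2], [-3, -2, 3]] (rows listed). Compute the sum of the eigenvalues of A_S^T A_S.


Sum of eigenvalues of A_S^T A_S = trace(A_S^T A_S) = sum of squared column norms of A_S.
A_S^T A_S diagonal: [13, 14, 17].
trace = 13 + 14 + 17 = 44.

44


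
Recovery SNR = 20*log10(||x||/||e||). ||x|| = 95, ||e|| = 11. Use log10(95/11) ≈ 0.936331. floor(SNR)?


||x||/||e|| = 95/11.
log10(95/11) ≈ 0.936331.
20*log10(||x||/||e||) ≈ 20*0.936331 = 18.72662.
floor(18.72662) = 18.

18


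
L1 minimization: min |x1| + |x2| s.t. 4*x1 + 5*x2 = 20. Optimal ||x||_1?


Axis intercepts:
  x1 = 5, x2 = 0: L1 = 5
  x1 = 0, x2 = 4: L1 = 4
x* = (0, 4)
||x*||_1 = 4.

4


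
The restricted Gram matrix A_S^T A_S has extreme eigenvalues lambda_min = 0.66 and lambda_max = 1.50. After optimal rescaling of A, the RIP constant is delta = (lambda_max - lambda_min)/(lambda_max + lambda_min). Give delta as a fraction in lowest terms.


lambda_max - lambda_min = 1.50 - 0.66 = 0.84.
lambda_max + lambda_min = 1.50 + 0.66 = 2.16.
delta = 0.84/2.16 = 84/216 = 7/18.

7/18


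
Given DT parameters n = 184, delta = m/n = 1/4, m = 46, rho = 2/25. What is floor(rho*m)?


m = 1/4*184 = 46.
rho = 2/25.
rho*m = 2/25*46 = 3.68.
k = floor(3.68) = 3.

3


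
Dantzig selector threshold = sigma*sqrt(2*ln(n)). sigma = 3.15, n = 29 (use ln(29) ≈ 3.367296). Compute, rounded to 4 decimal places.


ln(29) ≈ 3.367296.
2*ln(n) ≈ 6.734592.
sqrt(2*ln(n)) ≈ sqrt(6.734592) ≈ 2.595109.
threshold ≈ 3.15*2.595109 = 8.17459335 ≈ 8.1746.

8.1746


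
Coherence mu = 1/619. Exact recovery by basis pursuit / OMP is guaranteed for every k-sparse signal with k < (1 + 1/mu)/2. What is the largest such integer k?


1/mu = 619.
1 + 1/mu = 620.
(1 + 1/mu)/2 = 310 is an integer and the inequality is strict, so k_max = 310 - 1 = 309.

309


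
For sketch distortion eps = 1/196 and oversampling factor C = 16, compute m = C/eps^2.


1/eps = 196.
(1/eps)^2 = 38416.
m = 16*38416 = 614656.

614656


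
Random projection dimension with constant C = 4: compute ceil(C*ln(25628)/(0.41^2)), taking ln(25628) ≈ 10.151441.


ln(25628) ≈ 10.151441.
eps^2 = 0.41^2 = 0.1681.
C*ln(N)/eps^2 ≈ 4*10.151441/0.1681 ≈ 241.5572.
m = ceil(241.5572) = 242.

242


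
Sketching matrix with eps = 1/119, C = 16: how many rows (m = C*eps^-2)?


1/eps = 119.
(1/eps)^2 = 14161.
m = 16*14161 = 226576.

226576


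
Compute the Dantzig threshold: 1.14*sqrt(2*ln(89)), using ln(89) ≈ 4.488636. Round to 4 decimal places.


ln(89) ≈ 4.488636.
2*ln(n) ≈ 8.977272.
sqrt(2*ln(n)) ≈ sqrt(8.977272) ≈ 2.99621.
threshold ≈ 1.14*2.99621 = 3.4156794 ≈ 3.4157.

3.4157


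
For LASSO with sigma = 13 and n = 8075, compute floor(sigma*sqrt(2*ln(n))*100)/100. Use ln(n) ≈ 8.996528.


ln(8075) ≈ 8.996528.
2*ln(n) ≈ 17.993056.
sqrt(2*ln(n)) ≈ sqrt(17.993056) ≈ 4.241822.
lambda ≈ 13*4.241822 = 55.143686.
floor(lambda*100)/100 = 55.14.

55.14


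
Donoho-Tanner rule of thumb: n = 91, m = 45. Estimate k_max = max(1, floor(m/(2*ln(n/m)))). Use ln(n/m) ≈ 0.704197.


n/m = 91/45.
ln(n/m) ≈ 0.704197.
2*ln(n/m) ≈ 1.408394.
m/(2*ln(n/m)) ≈ 45/1.408394 ≈ 31.9513.
floor = 31.
k_max = max(1, 31) = 31.

31


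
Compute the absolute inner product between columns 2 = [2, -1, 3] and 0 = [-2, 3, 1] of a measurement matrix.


Inner product: 2*-2 + -1*3 + 3*1
Products: [-4, -3, 3]
Sum = -4.
|dot| = 4.

4


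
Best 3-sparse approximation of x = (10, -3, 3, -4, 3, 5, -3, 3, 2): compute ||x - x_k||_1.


Sorted |x_i| descending: [10, 5, 4, 3, 3, 3, 3, 3, 2]
Keep top 3: [10, 5, 4]
Tail entries: [3, 3, 3, 3, 3, 2]
L1 error = sum of tail = 17.

17


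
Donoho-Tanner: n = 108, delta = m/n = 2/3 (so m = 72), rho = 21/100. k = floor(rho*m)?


m = 2/3*108 = 72.
rho = 21/100.
rho*m = 21/100*72 = 15.12.
k = floor(15.12) = 15.

15


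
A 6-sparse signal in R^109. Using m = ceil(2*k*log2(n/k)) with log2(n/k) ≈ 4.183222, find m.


log2(n/k) = log2(109/6) ≈ 4.183222.
2*k*log2(n/k) ≈ 2*6*4.183222 = 50.198664.
m = ceil(50.198664) = 51.

51


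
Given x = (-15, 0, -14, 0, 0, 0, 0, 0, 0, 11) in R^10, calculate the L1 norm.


Non-zero entries: [(0, -15), (2, -14), (9, 11)]
Absolute values: [15, 14, 11]
||x||_1 = sum = 40.

40


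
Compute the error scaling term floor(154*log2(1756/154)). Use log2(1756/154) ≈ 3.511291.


log2(n/k) = log2(1756/154) ≈ 3.511291.
k*log2(n/k) ≈ 154*3.511291 = 540.738814.
floor(540.738814) = 540.

540


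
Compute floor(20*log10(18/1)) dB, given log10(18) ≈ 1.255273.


||x||/||e|| = 18/1 = 18.
log10(18) ≈ 1.255273.
20*log10(||x||/||e||) ≈ 20*1.255273 = 25.10546.
floor(25.10546) = 25.

25


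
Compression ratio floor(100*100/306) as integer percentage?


100*m/n = 100*100/306 ≈ 32.6797.
floor = 32.

32


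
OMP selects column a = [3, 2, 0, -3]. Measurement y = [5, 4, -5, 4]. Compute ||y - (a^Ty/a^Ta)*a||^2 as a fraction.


a^T a = 22.
a^T y = 11.
coeff = 11/22 = 1/2.
||r||^2 = 153/2.

153/2


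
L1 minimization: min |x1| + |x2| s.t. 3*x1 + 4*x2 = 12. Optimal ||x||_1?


Axis intercepts:
  x1 = 4, x2 = 0: L1 = 4
  x1 = 0, x2 = 3: L1 = 3
x* = (0, 3)
||x*||_1 = 3.

3


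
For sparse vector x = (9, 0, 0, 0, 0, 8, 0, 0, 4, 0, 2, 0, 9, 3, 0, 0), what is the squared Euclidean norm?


Non-zero entries: [(0, 9), (5, 8), (8, 4), (10, 2), (12, 9), (13, 3)]
Squares: [81, 64, 16, 4, 81, 9]
||x||_2^2 = sum = 255.

255


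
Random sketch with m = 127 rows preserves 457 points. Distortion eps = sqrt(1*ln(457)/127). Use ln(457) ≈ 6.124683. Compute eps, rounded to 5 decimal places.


ln(457) ≈ 6.124683.
1*ln(N)/m ≈ 1*6.124683/127 ≈ 0.04822585.
eps = sqrt(0.04822585) ≈ 0.2196038 ≈ 0.21960.

0.21960


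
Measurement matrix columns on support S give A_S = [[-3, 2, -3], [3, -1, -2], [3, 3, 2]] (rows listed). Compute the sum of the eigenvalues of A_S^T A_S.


Sum of eigenvalues of A_S^T A_S = trace(A_S^T A_S) = sum of squared column norms of A_S.
A_S^T A_S diagonal: [27, 14, 17].
trace = 27 + 14 + 17 = 58.

58


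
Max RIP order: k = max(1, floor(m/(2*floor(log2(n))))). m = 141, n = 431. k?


floor(log2(431)) = 8.
2*8 = 16.
m/(2*floor(log2(n))) = 141/16 ≈ 8.8125.
floor = 8.
k = max(1, 8) = 8.

8


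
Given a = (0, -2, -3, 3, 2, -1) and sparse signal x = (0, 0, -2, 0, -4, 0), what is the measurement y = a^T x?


Non-zero terms: ['-3*-2', '2*-4']
Products: [6, -8]
y = sum = -2.

-2


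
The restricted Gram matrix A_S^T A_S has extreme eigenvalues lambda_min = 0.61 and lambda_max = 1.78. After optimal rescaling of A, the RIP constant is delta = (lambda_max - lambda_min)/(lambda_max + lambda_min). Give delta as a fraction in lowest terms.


lambda_max - lambda_min = 1.78 - 0.61 = 1.17.
lambda_max + lambda_min = 1.78 + 0.61 = 2.39.
delta = 1.17/2.39 = 117/239.

117/239


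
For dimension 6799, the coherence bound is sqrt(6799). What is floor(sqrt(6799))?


82^2 = 6724 <= 6799 < 6889 = 83^2, so 82 <= sqrt(6799) < 83.
floor(sqrt(6799)) = 82.

82


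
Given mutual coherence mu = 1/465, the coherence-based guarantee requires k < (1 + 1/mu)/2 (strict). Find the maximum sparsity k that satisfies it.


1/mu = 465.
1 + 1/mu = 466.
(1 + 1/mu)/2 = 233 is an integer and the inequality is strict, so k_max = 233 - 1 = 232.

232


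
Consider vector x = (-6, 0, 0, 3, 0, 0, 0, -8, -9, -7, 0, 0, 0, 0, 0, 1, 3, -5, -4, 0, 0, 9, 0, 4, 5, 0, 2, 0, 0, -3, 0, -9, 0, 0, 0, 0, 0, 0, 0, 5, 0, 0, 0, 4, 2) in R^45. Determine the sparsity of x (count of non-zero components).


Non-zero positions: [0, 3, 7, 8, 9, 15, 16, 17, 18, 21, 23, 24, 26, 29, 31, 39, 43, 44].
Sparsity = 18.

18


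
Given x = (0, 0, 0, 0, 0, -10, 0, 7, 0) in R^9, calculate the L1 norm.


Non-zero entries: [(5, -10), (7, 7)]
Absolute values: [10, 7]
||x||_1 = sum = 17.

17


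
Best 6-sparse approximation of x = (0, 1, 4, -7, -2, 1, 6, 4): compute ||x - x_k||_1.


Sorted |x_i| descending: [7, 6, 4, 4, 2, 1, 1, 0]
Keep top 6: [7, 6, 4, 4, 2, 1]
Tail entries: [1, 0]
L1 error = sum of tail = 1.

1


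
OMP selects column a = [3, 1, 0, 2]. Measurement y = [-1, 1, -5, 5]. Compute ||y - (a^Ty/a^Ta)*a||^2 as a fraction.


a^T a = 14.
a^T y = 8.
coeff = 8/14 = 4/7.
||r||^2 = 332/7.

332/7


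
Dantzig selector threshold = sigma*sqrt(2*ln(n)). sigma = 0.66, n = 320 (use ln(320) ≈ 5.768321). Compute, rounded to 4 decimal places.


ln(320) ≈ 5.768321.
2*ln(n) ≈ 11.536642.
sqrt(2*ln(n)) ≈ sqrt(11.536642) ≈ 3.396563.
threshold ≈ 0.66*3.396563 = 2.24173158 ≈ 2.2417.

2.2417


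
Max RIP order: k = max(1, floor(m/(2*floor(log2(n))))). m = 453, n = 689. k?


floor(log2(689)) = 9.
2*9 = 18.
m/(2*floor(log2(n))) = 453/18 ≈ 25.1667.
floor = 25.
k = max(1, 25) = 25.

25


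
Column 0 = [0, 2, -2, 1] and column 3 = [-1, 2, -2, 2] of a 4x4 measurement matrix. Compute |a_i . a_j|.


Inner product: 0*-1 + 2*2 + -2*-2 + 1*2
Products: [0, 4, 4, 2]
Sum = 10.
|dot| = 10.

10


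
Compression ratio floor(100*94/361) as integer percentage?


100*m/n = 100*94/361 ≈ 26.0388.
floor = 26.

26


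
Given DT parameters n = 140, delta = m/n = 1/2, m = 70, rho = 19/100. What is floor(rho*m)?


m = 1/2*140 = 70.
rho = 19/100.
rho*m = 19/100*70 = 13.3.
k = floor(13.3) = 13.

13


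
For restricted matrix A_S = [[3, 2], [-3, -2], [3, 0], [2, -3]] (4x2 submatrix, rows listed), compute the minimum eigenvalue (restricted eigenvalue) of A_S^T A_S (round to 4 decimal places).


A_S^T A_S = [[31, 6], [6, 17]].
trace = 48.
det = 491.
disc = trace^2 - 4*det = 2304 - 4*491 = 340.
sqrt(340) ≈ 18.439089.
lam_min = (48 - sqrt(340))/2 ≈ (48 - 18.439089)/2 = 14.7804555 ≈ 14.7805.

14.7805


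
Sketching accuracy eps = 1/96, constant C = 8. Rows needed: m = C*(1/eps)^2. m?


1/eps = 96.
(1/eps)^2 = 9216.
m = 8*9216 = 73728.

73728


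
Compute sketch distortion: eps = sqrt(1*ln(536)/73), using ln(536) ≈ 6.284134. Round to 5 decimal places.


ln(536) ≈ 6.284134.
1*ln(N)/m ≈ 1*6.284134/73 ≈ 0.08608403.
eps = sqrt(0.08608403) ≈ 0.2934008 ≈ 0.29340.

0.29340


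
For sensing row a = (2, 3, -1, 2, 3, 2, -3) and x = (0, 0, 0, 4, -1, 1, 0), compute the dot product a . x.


Non-zero terms: ['2*4', '3*-1', '2*1']
Products: [8, -3, 2]
y = sum = 7.

7


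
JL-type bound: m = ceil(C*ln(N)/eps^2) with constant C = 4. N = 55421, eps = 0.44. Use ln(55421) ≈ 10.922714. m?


ln(55421) ≈ 10.922714.
eps^2 = 0.44^2 = 0.1936.
C*ln(N)/eps^2 ≈ 4*10.922714/0.1936 ≈ 225.6759.
m = ceil(225.6759) = 226.

226


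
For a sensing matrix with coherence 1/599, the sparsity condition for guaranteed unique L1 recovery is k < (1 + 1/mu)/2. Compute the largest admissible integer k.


1/mu = 599.
1 + 1/mu = 600.
(1 + 1/mu)/2 = 300 is an integer and the inequality is strict, so k_max = 300 - 1 = 299.

299


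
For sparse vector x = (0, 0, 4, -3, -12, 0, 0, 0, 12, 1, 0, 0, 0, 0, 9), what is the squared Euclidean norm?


Non-zero entries: [(2, 4), (3, -3), (4, -12), (8, 12), (9, 1), (14, 9)]
Squares: [16, 9, 144, 144, 1, 81]
||x||_2^2 = sum = 395.

395


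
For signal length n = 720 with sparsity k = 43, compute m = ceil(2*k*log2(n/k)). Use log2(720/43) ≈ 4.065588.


log2(n/k) = log2(720/43) ≈ 4.065588.
2*k*log2(n/k) ≈ 2*43*4.065588 = 349.640568.
m = ceil(349.640568) = 350.

350


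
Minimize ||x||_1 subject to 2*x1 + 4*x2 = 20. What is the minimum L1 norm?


Axis intercepts:
  x1 = 10, x2 = 0: L1 = 10
  x1 = 0, x2 = 5: L1 = 5
x* = (0, 5)
||x*||_1 = 5.

5


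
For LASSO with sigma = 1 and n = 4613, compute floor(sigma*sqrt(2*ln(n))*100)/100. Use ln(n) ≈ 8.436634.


ln(4613) ≈ 8.436634.
2*ln(n) ≈ 16.873268.
sqrt(2*ln(n)) ≈ sqrt(16.873268) ≈ 4.107708.
lambda ≈ 1*4.107708 = 4.107708.
floor(lambda*100)/100 = 4.10.

4.10


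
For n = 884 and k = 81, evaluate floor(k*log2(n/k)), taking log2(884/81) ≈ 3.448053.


log2(n/k) = log2(884/81) ≈ 3.448053.
k*log2(n/k) ≈ 81*3.448053 = 279.292293.
floor(279.292293) = 279.

279


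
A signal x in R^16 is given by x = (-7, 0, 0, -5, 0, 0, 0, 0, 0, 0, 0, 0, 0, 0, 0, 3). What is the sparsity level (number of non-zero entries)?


Non-zero positions: [0, 3, 15].
Sparsity = 3.

3


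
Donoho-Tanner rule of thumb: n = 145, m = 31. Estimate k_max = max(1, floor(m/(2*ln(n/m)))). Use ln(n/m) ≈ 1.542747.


n/m = 145/31.
ln(n/m) ≈ 1.542747.
2*ln(n/m) ≈ 3.085494.
m/(2*ln(n/m)) ≈ 31/3.085494 ≈ 10.047.
floor = 10.
k_max = max(1, 10) = 10.

10


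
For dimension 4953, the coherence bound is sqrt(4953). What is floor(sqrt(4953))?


70^2 = 4900 <= 4953 < 5041 = 71^2, so 70 <= sqrt(4953) < 71.
floor(sqrt(4953)) = 70.

70


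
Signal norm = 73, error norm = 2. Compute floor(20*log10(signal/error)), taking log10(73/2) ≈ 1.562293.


||x||/||e|| = 73/2.
log10(73/2) ≈ 1.562293.
20*log10(||x||/||e||) ≈ 20*1.562293 = 31.24586.
floor(31.24586) = 31.

31


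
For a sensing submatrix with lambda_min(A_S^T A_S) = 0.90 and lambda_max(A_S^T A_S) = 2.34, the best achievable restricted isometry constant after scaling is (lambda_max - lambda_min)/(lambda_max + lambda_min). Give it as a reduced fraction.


lambda_max - lambda_min = 2.34 - 0.90 = 1.44.
lambda_max + lambda_min = 2.34 + 0.90 = 3.24.
delta = 1.44/3.24 = 144/324 = 4/9.

4/9


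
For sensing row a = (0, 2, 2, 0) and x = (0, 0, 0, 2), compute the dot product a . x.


Non-zero terms: ['0*2']
Products: [0]
y = sum = 0.

0


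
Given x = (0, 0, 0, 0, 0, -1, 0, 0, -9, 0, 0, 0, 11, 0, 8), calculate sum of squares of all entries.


Non-zero entries: [(5, -1), (8, -9), (12, 11), (14, 8)]
Squares: [1, 81, 121, 64]
||x||_2^2 = sum = 267.

267


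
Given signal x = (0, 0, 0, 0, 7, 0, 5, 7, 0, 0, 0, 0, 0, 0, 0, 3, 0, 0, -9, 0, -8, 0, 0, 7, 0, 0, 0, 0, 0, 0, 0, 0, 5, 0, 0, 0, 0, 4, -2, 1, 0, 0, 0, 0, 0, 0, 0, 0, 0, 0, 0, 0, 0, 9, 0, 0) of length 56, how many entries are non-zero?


Non-zero positions: [4, 6, 7, 15, 18, 20, 23, 32, 37, 38, 39, 53].
Sparsity = 12.

12


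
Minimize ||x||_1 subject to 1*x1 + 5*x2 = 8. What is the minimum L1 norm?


Axis intercepts:
  x1 = 8, x2 = 0: L1 = 8
  x1 = 0, x2 = 8/5: L1 = 8/5
x* = (0, 8/5)
||x*||_1 = 8/5.

8/5


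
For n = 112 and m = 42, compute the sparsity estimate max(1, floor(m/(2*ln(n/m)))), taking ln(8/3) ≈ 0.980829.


n/m = 112/42 = 8/3.
ln(n/m) ≈ 0.980829.
2*ln(n/m) ≈ 1.961658.
m/(2*ln(n/m)) ≈ 42/1.961658 ≈ 21.4105.
floor = 21.
k_max = max(1, 21) = 21.

21


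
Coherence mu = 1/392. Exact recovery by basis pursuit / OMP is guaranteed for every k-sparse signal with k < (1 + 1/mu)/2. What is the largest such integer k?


1/mu = 392.
1 + 1/mu = 393.
(1 + 1/mu)/2 = 196.5 is not an integer, so k_max = floor(196.5) = 196.

196


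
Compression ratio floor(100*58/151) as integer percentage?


100*m/n = 100*58/151 ≈ 38.4106.
floor = 38.

38


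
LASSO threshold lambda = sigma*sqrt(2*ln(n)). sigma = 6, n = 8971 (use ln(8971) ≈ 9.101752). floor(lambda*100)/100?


ln(8971) ≈ 9.101752.
2*ln(n) ≈ 18.203504.
sqrt(2*ln(n)) ≈ sqrt(18.203504) ≈ 4.266556.
lambda ≈ 6*4.266556 = 25.599336.
floor(lambda*100)/100 = 25.59.

25.59


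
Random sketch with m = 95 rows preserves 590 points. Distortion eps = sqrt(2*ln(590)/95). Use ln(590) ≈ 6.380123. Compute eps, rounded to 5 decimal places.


ln(590) ≈ 6.380123.
2*ln(N)/m ≈ 2*6.380123/95 ≈ 0.13431838.
eps = sqrt(0.13431838) ≈ 0.3664947 ≈ 0.36649.

0.36649


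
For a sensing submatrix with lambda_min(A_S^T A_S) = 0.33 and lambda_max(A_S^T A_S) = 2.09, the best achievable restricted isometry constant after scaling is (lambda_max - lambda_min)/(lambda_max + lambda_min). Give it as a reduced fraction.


lambda_max - lambda_min = 2.09 - 0.33 = 1.76.
lambda_max + lambda_min = 2.09 + 0.33 = 2.42.
delta = 1.76/2.42 = 176/242 = 8/11.

8/11


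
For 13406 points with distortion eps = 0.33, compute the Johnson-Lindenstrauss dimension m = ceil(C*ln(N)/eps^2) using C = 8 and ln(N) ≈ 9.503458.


ln(13406) ≈ 9.503458.
eps^2 = 0.33^2 = 0.1089.
C*ln(N)/eps^2 ≈ 8*9.503458/0.1089 ≈ 698.142.
m = ceil(698.142) = 699.

699


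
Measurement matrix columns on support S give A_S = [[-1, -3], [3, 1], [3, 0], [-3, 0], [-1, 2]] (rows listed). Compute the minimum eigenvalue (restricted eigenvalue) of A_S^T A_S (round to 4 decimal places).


A_S^T A_S = [[29, 4], [4, 14]].
trace = 43.
det = 390.
disc = trace^2 - 4*det = 1849 - 4*390 = 289.
sqrt(289) = 17.
lam_min = (43 - 17)/2 = 13 = 13.0000.

13.0000


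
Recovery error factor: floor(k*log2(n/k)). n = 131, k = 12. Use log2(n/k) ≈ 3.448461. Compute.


log2(n/k) = log2(131/12) ≈ 3.448461.
k*log2(n/k) ≈ 12*3.448461 = 41.381532.
floor(41.381532) = 41.

41


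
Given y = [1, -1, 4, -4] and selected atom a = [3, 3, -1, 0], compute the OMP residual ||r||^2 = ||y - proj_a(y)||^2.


a^T a = 19.
a^T y = -4.
coeff = -4/19 = -4/19.
||r||^2 = 630/19.

630/19


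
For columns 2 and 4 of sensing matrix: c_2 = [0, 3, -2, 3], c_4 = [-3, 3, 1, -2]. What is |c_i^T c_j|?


Inner product: 0*-3 + 3*3 + -2*1 + 3*-2
Products: [0, 9, -2, -6]
Sum = 1.
|dot| = 1.

1


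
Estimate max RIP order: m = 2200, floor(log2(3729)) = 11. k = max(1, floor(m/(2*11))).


floor(log2(3729)) = 11.
2*11 = 22.
m/(2*floor(log2(n))) = 2200/22 ≈ 100.0.
floor = 100.
k = max(1, 100) = 100.

100


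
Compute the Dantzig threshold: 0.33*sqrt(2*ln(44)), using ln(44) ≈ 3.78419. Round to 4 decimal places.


ln(44) ≈ 3.78419.
2*ln(n) ≈ 7.56838.
sqrt(2*ln(n)) ≈ sqrt(7.56838) ≈ 2.751069.
threshold ≈ 0.33*2.751069 = 0.90785277 ≈ 0.9079.

0.9079


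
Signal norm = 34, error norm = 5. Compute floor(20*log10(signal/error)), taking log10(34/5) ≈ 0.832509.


||x||/||e|| = 34/5.
log10(34/5) ≈ 0.832509.
20*log10(||x||/||e||) ≈ 20*0.832509 = 16.65018.
floor(16.65018) = 16.

16


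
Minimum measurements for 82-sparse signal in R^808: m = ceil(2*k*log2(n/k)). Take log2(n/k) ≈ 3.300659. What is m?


log2(n/k) = log2(808/82) ≈ 3.300659.
2*k*log2(n/k) ≈ 2*82*3.300659 = 541.308076.
m = ceil(541.308076) = 542.

542
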